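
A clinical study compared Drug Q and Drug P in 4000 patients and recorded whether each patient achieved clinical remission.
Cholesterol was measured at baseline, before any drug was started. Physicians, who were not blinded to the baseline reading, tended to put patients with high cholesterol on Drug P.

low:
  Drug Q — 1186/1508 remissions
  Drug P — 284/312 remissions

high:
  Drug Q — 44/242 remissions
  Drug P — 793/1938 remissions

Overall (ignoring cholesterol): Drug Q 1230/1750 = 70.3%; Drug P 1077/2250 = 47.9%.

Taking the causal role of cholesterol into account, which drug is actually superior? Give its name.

Drug P is higher inside every cholesterol stratum but Drug Q is higher in aggregate. Whether to stratify depends on how cholesterol relates to the drug.
Since cholesterol is a pre-existing factor (not a product of the drug) and it affects the outcome on its own, it is a confounder. The stratified rates, not the pooled rate, identify the causal effect.
Within each level — low: 78.6% vs 91.0%; high: 18.2% vs 40.9% — Drug P is higher every time.

Drug P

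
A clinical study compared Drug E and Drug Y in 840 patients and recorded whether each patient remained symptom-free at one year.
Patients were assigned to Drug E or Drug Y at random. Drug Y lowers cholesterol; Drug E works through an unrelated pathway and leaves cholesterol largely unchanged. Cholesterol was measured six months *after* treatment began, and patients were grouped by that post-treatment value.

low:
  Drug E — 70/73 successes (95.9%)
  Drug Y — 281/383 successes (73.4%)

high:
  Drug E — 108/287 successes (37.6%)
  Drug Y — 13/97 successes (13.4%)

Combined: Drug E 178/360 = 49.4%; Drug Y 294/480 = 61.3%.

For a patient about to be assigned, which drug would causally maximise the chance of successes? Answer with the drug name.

Drug E is higher inside every cholesterol stratum but Drug Y is higher in aggregate. Whether to stratify depends on how cholesterol relates to the drug.
Cholesterol here is a post-treatment variable shaped by the drug; conditioning on it would introduce bias rather than remove it. The overall comparison is the causal one.
Pooled: Drug E 49.4% vs Drug Y 61.3%; Drug Y is higher overall.

Drug Y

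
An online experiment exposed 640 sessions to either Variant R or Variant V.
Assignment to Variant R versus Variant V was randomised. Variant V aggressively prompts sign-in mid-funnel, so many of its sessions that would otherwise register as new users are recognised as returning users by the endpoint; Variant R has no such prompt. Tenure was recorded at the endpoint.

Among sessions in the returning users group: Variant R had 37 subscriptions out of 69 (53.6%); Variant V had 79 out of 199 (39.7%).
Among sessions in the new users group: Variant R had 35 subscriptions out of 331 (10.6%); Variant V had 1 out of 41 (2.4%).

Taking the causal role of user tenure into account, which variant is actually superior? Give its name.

Because the variant influences user tenure, user tenure is a post-treatment mediator, not a confounder. Stratifying on it would bias the estimate; the causal effect is the crude pooled difference.
Pooled: Variant R 18.0% vs Variant V 33.3%; Variant V is higher overall.

Variant V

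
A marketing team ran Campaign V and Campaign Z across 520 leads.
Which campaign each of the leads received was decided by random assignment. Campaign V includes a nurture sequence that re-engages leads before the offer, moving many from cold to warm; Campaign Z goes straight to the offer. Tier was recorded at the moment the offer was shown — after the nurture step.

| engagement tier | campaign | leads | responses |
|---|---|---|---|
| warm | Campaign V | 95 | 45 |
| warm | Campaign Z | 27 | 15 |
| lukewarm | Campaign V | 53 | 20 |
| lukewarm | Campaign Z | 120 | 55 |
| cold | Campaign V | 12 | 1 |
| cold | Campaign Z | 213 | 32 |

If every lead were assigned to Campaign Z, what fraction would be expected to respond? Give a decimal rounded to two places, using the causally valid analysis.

0.28

Engagement tier lies on the pathway campaign → engagement tier → outcome, so adjusting for it blocks the indirect effect. For the total causal effect of campaign, use the unadjusted pooled rates.
So P(outcome | do(Campaign Z)) is just the pooled rate for Campaign Z: 102/360 = 0.283.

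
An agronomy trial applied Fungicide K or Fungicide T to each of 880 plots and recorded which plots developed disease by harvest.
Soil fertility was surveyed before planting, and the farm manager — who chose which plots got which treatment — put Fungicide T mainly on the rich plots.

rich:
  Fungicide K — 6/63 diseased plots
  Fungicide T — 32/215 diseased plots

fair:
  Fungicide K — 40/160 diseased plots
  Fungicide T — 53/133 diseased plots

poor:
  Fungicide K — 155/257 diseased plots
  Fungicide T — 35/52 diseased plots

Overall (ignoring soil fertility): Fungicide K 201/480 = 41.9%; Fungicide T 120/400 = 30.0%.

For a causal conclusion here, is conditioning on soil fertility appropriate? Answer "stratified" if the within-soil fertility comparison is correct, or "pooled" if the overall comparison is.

stratified

Soil fertility satisfies the back-door criterion: it is not a descendant of the fungicide, and it blocks the spurious path from fungicide to outcome. Adjusting for it (i.e., using the within-soil fertility rates) gives the causal effect.
Within each level — rich: 9.5% vs 14.9%; fair: 25.0% vs 39.8%; poor: 60.3% vs 67.3% — Fungicide K is lower every time.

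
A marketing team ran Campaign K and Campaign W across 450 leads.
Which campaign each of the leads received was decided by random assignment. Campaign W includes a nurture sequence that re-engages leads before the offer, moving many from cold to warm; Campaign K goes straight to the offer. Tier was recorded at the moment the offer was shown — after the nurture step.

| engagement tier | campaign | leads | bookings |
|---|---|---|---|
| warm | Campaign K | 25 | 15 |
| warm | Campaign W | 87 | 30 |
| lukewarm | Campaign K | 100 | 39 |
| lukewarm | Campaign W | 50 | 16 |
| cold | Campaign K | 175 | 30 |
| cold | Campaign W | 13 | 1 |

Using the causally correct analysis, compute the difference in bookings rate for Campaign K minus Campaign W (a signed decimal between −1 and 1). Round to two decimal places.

The stratified and pooled comparisons disagree (Campaign K wins within each engagement tier; Campaign W wins overall), so the answer turns on the causal role of engagement tier.
Engagement tier is recorded after the campaign and is itself shifted by it — it sits on the causal path from campaign to outcome. Conditioning on a mediator would strip out part of the effect we want; the pooled comparison gives the total causal effect.
The causal difference is the pooled difference: 0.280 − 0.313 = -0.033.

-0.03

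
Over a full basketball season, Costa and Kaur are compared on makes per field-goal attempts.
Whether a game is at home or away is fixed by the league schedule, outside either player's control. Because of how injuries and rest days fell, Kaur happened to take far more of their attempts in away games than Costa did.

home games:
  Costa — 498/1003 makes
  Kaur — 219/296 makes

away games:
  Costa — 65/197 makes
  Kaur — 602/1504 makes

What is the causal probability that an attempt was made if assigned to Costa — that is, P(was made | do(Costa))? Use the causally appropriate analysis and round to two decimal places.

0.40

The game venue-specific comparison favours Kaur throughout, but the pooled figures favour Costa. The question is whether to condition on game venue.
Game venue satisfies the back-door criterion: it is not a descendant of the player, and it blocks the spurious path from player to outcome. Adjusting for it (i.e., using the within-game venue rates) gives the causal effect.
Standardising Costa to the population game venue mix: 0.433·498/1003 + 0.567·65/197 = 0.402.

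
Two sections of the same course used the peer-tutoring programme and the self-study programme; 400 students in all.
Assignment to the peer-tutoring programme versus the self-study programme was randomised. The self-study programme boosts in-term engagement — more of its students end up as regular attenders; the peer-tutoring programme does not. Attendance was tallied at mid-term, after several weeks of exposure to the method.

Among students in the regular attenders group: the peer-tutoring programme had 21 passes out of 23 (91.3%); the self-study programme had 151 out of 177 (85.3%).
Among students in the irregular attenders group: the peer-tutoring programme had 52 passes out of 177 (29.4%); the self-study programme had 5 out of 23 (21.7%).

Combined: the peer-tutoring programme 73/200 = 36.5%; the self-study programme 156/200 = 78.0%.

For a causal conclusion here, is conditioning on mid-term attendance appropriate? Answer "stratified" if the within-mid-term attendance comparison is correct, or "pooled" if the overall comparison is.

The stratified and pooled comparisons disagree (the peer-tutoring programme wins within each mid-term attendance; the self-study programme wins overall), so the answer turns on the causal role of mid-term attendance.
The distribution of mid-term attendance is itself part of what the teaching method does — it is an intermediate outcome. Holding it fixed would remove that part of the effect; the total effect is the pooled difference.
Pooled: the peer-tutoring programme 36.5% vs the self-study programme 78.0%; the self-study programme is higher overall.

pooled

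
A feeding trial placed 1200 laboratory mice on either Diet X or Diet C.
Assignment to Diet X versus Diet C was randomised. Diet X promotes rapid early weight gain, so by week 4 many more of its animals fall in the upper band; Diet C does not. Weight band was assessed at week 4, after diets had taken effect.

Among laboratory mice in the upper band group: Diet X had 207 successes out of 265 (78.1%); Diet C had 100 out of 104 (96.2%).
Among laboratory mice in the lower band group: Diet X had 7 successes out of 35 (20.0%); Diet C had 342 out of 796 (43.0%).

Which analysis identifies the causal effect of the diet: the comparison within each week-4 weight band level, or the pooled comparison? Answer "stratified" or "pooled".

Week-4 weight band here is a post-treatment variable shaped by the diet; conditioning on it would introduce bias rather than remove it. The overall comparison is the causal one.
Pooled: Diet X 71.3% vs Diet C 49.1%; Diet X is higher overall.

pooled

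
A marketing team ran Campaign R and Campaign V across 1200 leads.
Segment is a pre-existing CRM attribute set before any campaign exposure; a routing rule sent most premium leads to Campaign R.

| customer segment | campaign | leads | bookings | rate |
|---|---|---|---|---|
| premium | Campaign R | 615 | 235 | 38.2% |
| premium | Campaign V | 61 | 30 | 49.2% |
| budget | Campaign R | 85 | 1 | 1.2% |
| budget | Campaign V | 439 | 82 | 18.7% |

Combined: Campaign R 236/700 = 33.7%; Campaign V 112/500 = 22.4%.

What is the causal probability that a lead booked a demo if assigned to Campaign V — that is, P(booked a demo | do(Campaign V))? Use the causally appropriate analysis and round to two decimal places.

0.36

Campaign V is higher inside every customer segment stratum but Campaign R is higher in aggregate. Whether to stratify depends on how customer segment relates to the campaign.
Customer segment satisfies the back-door criterion: it is not a descendant of the campaign, and it blocks the spurious path from campaign to outcome. Adjusting for it (i.e., using the within-customer segment rates) gives the causal effect.
Standardising Campaign V to the population customer segment mix: 0.563·30/61 + 0.437·82/439 = 0.359.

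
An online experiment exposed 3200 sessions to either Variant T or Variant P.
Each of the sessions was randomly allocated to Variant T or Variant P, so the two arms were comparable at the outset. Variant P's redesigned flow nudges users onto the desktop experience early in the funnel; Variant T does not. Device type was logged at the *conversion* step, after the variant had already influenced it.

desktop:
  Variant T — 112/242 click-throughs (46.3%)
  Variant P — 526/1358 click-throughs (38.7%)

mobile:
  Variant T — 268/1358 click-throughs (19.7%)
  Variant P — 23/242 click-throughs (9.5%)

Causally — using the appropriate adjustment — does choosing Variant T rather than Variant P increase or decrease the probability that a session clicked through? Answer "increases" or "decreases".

Variant T is higher inside every device type stratum but Variant P is higher in aggregate. Whether to stratify depends on how device type relates to the variant.
Because the variant influences device type, device type is a post-treatment mediator, not a confounder. Stratifying on it would bias the estimate; the causal effect is the crude pooled difference.
Pooled: Variant T 23.8% vs Variant P 34.3%; Variant P is higher overall.

decreases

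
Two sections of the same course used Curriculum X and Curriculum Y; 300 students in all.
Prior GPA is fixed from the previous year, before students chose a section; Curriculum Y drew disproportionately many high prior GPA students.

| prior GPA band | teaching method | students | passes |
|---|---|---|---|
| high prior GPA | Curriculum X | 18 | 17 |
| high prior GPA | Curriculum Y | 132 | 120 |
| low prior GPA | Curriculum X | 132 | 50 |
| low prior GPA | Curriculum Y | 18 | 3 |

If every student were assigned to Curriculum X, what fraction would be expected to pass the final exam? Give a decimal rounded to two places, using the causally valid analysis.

0.66

Prior GPA band satisfies the back-door criterion: it is not a descendant of the teaching method, and it blocks the spurious path from teaching method to outcome. Adjusting for it (i.e., using the within-prior GPA band rates) gives the causal effect.
Standardising Curriculum X to the population prior GPA band mix: 0.500·17/18 + 0.500·50/132 = 0.662.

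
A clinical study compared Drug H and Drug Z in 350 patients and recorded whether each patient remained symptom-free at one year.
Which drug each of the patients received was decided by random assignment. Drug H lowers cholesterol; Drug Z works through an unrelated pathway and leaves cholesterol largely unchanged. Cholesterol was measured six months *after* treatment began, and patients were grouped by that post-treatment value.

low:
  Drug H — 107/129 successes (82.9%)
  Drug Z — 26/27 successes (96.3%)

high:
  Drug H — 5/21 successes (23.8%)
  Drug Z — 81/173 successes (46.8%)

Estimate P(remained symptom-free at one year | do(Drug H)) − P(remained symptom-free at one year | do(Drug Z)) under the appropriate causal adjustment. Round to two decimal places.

Within every cholesterol level Drug Z has the higher rate, yet pooled Drug H does — Simpson's reversal.
The distribution of cholesterol is itself part of what the drug does — it is an intermediate outcome. Holding it fixed would remove that part of the effect; the total effect is the pooled difference.
The causal difference is the pooled difference: 0.747 − 0.535 = +0.212.

+0.21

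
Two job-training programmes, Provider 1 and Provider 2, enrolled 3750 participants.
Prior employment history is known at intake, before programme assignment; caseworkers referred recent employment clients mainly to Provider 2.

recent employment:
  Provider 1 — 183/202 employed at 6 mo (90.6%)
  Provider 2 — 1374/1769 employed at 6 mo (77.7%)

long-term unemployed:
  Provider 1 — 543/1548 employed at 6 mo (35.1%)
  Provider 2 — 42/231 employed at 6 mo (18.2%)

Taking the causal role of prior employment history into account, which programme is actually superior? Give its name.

Provider 1

Within every prior employment history level Provider 1 has the higher rate, yet pooled Provider 2 does — Simpson's reversal.
Prior employment history is set before the programme has any effect — it is not caused by the programme — and it independently drives the outcome. That makes it a confounder, so the causal comparison is within prior employment history levels.
Within each level — recent employment: 90.6% vs 77.7%; long-term unemployed: 35.1% vs 18.2% — Provider 1 is higher every time.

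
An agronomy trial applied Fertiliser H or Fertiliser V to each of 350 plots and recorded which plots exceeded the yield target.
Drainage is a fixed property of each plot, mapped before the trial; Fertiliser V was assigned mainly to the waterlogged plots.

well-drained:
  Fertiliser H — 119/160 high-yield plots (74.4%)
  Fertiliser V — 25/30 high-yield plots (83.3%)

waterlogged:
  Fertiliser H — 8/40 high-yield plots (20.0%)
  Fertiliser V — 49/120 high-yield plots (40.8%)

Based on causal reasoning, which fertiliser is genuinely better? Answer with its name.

Fertiliser V

Field drainage differs across fertilisers for reasons unrelated to any effect of the fertiliser itself, and it separately predicts the outcome — a classic confounder. We must compare within field drainage levels.
Within each level — well-drained: 74.4% vs 83.3%; waterlogged: 20.0% vs 40.8% — Fertiliser V is higher every time.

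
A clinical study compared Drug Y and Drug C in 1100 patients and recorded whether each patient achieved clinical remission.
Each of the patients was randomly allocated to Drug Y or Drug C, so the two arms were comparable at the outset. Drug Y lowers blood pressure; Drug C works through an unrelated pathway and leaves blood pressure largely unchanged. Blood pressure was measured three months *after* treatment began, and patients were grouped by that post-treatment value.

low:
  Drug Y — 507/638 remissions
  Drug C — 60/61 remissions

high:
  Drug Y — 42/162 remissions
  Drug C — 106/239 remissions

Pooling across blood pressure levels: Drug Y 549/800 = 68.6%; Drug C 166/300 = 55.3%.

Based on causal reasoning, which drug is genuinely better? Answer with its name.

Blood pressure is recorded after the drug and is itself shifted by it — it sits on the causal path from drug to outcome. Conditioning on a mediator would strip out part of the effect we want; the pooled comparison gives the total causal effect.
Pooled: Drug Y 68.6% vs Drug C 55.3%; Drug Y is higher overall.

Drug Y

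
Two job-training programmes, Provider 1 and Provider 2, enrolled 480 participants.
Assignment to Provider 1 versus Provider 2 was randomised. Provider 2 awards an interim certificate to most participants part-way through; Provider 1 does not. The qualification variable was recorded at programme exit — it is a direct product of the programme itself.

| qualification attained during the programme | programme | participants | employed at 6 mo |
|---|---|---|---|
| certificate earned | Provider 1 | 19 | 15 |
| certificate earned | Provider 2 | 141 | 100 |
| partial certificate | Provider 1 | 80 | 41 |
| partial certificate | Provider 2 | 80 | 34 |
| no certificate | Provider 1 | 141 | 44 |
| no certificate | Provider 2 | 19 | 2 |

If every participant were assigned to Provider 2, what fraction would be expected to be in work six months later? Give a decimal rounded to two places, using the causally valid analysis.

0.57

The qualification attained during the programme-specific comparison favours Provider 1 throughout, but the pooled figures favour Provider 2. The question is whether to condition on qualification attained during the programme.
Qualification attained during the programme is recorded after the programme and is itself shifted by it — it sits on the causal path from programme to outcome. Conditioning on a mediator would strip out part of the effect we want; the pooled comparison gives the total causal effect.
So P(outcome | do(Provider 2)) is just the pooled rate for Provider 2: 136/240 = 0.567.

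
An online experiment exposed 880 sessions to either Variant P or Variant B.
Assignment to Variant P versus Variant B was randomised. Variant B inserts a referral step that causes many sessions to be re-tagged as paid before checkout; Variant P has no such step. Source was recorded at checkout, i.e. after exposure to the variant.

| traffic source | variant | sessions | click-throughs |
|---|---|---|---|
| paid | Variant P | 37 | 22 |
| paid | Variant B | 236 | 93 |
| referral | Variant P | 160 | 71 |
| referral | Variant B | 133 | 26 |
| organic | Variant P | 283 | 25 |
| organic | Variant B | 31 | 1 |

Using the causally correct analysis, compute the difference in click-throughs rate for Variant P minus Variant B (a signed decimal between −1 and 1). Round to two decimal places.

The traffic source-specific comparison favours Variant P throughout, but the pooled figures favour Variant B. The question is whether to condition on traffic source.
Traffic source here is a post-treatment variable shaped by the variant; conditioning on it would introduce bias rather than remove it. The overall comparison is the causal one.
The causal difference is the pooled difference: 0.246 − 0.300 = -0.054.

-0.05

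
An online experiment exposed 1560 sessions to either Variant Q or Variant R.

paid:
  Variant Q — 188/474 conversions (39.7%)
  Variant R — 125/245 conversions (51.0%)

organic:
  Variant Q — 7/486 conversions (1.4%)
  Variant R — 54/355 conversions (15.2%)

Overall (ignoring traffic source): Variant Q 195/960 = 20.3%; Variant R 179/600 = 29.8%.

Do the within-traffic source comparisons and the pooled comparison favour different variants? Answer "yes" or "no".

no

Within each traffic source level (paid 39.7% vs 51.0%; organic 1.4% vs 15.2%), Variant R has the higher rate every time. Pooled: 20.3% vs 29.8% — Variant R has the higher rate overall. They agree.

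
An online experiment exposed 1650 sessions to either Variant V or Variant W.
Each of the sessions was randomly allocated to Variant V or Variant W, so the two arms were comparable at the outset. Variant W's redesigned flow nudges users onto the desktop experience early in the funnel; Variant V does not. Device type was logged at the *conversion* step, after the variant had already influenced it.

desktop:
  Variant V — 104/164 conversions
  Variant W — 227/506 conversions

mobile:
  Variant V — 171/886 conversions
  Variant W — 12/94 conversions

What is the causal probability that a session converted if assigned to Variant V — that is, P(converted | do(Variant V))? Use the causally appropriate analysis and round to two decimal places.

0.26

Device type is recorded after the variant and is itself shifted by it — it sits on the causal path from variant to outcome. Conditioning on a mediator would strip out part of the effect we want; the pooled comparison gives the total causal effect.
So P(outcome | do(Variant V)) is just the pooled rate for Variant V: 275/1050 = 0.262.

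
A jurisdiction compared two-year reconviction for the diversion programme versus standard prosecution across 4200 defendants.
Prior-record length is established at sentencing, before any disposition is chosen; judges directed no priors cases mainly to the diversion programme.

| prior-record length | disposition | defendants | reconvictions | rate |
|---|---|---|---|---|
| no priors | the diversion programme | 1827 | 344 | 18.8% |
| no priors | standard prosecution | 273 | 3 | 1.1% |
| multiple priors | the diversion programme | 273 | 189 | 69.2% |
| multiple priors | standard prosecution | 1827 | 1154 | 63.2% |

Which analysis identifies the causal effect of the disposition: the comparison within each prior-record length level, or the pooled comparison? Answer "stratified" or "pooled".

stratified

Prior-record length satisfies the back-door criterion: it is not a descendant of the disposition, and it blocks the spurious path from disposition to outcome. Adjusting for it (i.e., using the within-prior-record length rates) gives the causal effect.
Within each level — no priors: 18.8% vs 1.1%; multiple priors: 69.2% vs 63.2% — standard prosecution is lower every time.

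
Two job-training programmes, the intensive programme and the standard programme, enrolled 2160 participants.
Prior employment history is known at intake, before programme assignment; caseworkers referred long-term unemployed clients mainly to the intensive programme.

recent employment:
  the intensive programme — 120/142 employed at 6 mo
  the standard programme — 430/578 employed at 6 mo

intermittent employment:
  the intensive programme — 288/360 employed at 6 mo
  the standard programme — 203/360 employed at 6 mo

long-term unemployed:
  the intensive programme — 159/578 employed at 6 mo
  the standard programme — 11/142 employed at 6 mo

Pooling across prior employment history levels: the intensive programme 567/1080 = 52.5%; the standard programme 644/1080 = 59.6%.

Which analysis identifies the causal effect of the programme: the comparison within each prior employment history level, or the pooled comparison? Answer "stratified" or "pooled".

Since prior employment history is a pre-existing factor (not a product of the programme) and it affects the outcome on its own, it is a confounder. The stratified rates, not the pooled rate, identify the causal effect.
Within each level — recent employment: 84.5% vs 74.4%; intermittent employment: 80.0% vs 56.4%; long-term unemployed: 27.5% vs 7.7% — the intensive programme is higher every time.

stratified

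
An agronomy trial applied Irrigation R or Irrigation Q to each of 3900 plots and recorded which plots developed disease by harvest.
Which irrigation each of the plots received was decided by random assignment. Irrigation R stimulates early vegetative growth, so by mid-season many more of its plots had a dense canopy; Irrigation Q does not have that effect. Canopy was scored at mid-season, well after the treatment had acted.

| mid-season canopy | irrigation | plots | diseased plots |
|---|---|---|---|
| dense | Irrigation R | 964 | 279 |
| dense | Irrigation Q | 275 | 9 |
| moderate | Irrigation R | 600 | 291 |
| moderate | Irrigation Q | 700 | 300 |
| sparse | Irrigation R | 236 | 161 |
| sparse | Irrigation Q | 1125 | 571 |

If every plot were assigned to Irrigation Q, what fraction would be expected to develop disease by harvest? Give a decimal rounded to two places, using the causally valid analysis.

Because the irrigation influences mid-season canopy, mid-season canopy is a post-treatment mediator, not a confounder. Stratifying on it would bias the estimate; the causal effect is the crude pooled difference.
So P(outcome | do(Irrigation Q)) is just the pooled rate for Irrigation Q: 880/2100 = 0.419.

0.42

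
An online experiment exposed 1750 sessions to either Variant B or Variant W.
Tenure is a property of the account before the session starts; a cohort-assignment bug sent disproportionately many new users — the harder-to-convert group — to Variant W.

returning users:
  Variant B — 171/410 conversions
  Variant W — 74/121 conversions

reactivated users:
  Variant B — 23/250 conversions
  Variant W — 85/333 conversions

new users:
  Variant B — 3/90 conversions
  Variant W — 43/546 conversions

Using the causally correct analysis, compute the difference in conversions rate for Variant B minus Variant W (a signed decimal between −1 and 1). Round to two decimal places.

-0.13

Since user tenure is a pre-existing factor (not a product of the variant) and it affects the outcome on its own, it is a confounder. The stratified rates, not the pooled rate, identify the causal effect.
Adjusting over the population distribution of user tenure: 0.303·(0.417−0.612) + 0.333·(0.092−0.255) + 0.363·(0.033−0.079) = -0.130.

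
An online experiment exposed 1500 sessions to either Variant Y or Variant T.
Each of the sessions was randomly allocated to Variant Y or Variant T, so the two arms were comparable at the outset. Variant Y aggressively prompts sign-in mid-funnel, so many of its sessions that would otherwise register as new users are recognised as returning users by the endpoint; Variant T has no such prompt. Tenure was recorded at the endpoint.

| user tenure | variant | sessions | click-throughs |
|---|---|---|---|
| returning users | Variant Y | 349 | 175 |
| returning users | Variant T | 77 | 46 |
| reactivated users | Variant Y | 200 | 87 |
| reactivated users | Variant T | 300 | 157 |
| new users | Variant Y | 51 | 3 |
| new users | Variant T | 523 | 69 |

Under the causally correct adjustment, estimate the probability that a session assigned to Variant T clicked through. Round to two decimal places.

0.30

The distribution of user tenure is itself part of what the variant does — it is an intermediate outcome. Holding it fixed would remove that part of the effect; the total effect is the pooled difference.
So P(outcome | do(Variant T)) is just the pooled rate for Variant T: 272/900 = 0.302.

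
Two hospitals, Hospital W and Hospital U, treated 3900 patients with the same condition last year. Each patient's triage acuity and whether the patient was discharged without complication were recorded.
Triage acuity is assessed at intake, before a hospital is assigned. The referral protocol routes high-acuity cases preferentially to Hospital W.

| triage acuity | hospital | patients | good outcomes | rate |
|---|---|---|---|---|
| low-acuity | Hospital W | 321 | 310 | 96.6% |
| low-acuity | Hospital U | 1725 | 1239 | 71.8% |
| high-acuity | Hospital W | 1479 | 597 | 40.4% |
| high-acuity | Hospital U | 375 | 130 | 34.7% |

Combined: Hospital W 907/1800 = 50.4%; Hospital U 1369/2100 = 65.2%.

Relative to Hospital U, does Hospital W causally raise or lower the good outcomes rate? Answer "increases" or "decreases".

Since triage acuity is a pre-existing factor (not a product of the hospital) and it affects the outcome on its own, it is a confounder. The stratified rates, not the pooled rate, identify the causal effect.
Within each level — low-acuity: 96.6% vs 71.8%; high-acuity: 40.4% vs 34.7% — Hospital W is higher every time.

increases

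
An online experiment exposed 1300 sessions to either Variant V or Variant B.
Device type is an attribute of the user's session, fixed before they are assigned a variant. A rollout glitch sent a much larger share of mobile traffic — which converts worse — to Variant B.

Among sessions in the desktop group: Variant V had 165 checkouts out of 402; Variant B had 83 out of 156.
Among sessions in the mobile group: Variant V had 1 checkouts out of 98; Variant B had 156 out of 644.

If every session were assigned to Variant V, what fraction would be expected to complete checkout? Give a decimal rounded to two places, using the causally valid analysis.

Nothing the variant does changes device type; the imbalance is an allocation artefact. With device type also predicting the outcome, the pooled figure is confounded, and the within-stratum comparison is the causal one.
Standardising Variant V to the population device type mix: 0.429·165/402 + 0.571·1/98 = 0.182.

0.18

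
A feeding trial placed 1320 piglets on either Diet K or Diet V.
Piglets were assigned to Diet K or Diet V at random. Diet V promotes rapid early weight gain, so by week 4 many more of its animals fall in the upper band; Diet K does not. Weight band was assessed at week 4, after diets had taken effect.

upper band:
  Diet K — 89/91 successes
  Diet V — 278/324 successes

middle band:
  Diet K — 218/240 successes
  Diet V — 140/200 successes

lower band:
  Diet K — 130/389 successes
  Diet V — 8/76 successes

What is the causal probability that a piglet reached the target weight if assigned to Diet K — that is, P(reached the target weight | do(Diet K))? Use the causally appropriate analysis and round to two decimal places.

Stratifying would compare diets among piglets the diets themselves sorted into week-4 weight band groups — a form of selection on an intermediate. The unconditioned pooled rates give the total causal effect.
So P(outcome | do(Diet K)) is just the pooled rate for Diet K: 437/720 = 0.607.

0.61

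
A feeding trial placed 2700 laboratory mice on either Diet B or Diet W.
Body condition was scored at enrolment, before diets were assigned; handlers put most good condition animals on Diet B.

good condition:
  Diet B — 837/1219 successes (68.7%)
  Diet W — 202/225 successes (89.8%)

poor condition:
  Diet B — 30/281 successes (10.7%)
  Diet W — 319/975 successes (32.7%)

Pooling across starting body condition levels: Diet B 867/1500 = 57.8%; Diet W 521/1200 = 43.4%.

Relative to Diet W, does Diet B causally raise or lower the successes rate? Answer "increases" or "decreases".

Since starting body condition is a pre-existing factor (not a product of the diet) and it affects the outcome on its own, it is a confounder. The stratified rates, not the pooled rate, identify the causal effect.
Within each level — good condition: 68.7% vs 89.8%; poor condition: 10.7% vs 32.7% — Diet W is higher every time.

decreases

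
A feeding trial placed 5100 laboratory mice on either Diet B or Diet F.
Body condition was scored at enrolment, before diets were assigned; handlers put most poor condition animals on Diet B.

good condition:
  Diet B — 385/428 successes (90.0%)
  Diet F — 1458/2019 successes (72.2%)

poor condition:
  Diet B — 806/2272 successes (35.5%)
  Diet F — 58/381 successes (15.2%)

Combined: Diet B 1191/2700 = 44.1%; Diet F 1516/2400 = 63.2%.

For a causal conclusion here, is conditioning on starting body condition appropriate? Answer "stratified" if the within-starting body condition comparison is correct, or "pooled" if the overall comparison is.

stratified

Nothing the diet does changes starting body condition; the imbalance is an allocation artefact. With starting body condition also predicting the outcome, the pooled figure is confounded, and the within-stratum comparison is the causal one.
Within each level — good condition: 90.0% vs 72.2%; poor condition: 35.5% vs 15.2% — Diet B is higher every time.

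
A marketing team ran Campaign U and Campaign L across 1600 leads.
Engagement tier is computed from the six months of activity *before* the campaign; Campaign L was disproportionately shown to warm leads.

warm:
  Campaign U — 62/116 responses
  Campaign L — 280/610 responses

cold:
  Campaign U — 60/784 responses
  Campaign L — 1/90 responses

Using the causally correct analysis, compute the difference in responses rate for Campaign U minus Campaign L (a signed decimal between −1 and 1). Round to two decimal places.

Within every engagement tier level Campaign U has the higher rate, yet pooled Campaign L does — Simpson's reversal.
The imbalance in engagement tier arose from how leads were allocated, not from anything the campaign did; and engagement tier independently affects the outcome. The pooled gap is confounded — condition on engagement tier.
Adjusting over the population distribution of engagement tier: 0.454·(0.534−0.459) + 0.546·(0.077−0.011) = +0.070.

+0.07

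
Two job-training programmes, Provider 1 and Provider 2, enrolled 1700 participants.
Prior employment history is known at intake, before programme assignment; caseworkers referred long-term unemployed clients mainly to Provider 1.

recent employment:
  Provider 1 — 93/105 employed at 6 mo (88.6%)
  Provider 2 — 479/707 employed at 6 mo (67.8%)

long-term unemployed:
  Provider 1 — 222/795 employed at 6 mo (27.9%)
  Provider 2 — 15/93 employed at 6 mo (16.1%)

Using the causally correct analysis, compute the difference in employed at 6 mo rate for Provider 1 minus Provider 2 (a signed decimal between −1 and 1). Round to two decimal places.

+0.16

Within every prior employment history level Provider 1 has the higher rate, yet pooled Provider 2 does — Simpson's reversal.
Prior employment history satisfies the back-door criterion: it is not a descendant of the programme, and it blocks the spurious path from programme to outcome. Adjusting for it (i.e., using the within-prior employment history rates) gives the causal effect.
Adjusting over the population distribution of prior employment history: 0.478·(0.886−0.678) + 0.522·(0.279−0.161) = +0.161.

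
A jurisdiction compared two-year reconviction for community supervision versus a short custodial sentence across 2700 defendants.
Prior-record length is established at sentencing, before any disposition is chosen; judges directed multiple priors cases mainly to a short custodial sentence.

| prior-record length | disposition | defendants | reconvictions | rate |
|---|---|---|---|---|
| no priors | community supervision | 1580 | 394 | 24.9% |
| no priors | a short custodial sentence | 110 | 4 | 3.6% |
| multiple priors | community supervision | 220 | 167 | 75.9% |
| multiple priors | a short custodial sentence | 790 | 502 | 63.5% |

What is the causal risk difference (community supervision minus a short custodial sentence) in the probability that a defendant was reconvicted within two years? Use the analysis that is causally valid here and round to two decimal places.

Since prior-record length is a pre-existing factor (not a product of the disposition) and it affects the outcome on its own, it is a confounder. The stratified rates, not the pooled rate, identify the causal effect.
Adjusting over the population distribution of prior-record length: 0.626·(0.249−0.036) + 0.374·(0.759−0.635) = +0.180.

+0.18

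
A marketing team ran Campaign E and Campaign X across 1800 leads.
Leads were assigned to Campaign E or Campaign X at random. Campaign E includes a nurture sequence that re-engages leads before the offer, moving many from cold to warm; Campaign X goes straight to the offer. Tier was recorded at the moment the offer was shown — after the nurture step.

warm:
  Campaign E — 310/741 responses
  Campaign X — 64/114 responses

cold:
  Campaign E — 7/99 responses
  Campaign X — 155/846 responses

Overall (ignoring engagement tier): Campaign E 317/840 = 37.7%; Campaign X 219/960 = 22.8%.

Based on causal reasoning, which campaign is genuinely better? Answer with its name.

Campaign E

Engagement tier here is a post-treatment variable shaped by the campaign; conditioning on it would introduce bias rather than remove it. The overall comparison is the causal one.
Pooled: Campaign E 37.7% vs Campaign X 22.8%; Campaign E is higher overall.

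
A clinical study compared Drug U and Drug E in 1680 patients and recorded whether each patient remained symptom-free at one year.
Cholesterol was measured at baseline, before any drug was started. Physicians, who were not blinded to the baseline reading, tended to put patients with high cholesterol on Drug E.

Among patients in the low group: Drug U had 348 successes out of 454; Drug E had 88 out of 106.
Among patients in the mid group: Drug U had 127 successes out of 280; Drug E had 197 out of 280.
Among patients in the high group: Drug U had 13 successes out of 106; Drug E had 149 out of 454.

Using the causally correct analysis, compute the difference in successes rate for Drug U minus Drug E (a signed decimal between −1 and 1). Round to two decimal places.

-0.17

The cholesterol-specific comparison favours Drug E throughout, but the pooled figures favour Drug U. The question is whether to condition on cholesterol.
Cholesterol is set before the drug has any effect — it is not caused by the drug — and it independently drives the outcome. That makes it a confounder, so the causal comparison is within cholesterol levels.
Adjusting over the population distribution of cholesterol: 0.333·(0.767−0.830) + 0.333·(0.454−0.704) + 0.333·(0.123−0.328) = -0.173.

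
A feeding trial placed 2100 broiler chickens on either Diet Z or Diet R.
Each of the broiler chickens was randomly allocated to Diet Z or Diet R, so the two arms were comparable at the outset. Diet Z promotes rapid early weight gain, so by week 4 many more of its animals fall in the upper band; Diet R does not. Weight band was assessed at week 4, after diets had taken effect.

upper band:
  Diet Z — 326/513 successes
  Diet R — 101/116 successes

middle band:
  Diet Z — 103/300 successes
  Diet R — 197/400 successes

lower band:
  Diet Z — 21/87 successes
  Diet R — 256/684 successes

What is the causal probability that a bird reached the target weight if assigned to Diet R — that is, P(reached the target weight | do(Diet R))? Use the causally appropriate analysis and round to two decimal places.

0.46

Diet R is higher inside every week-4 weight band stratum but Diet Z is higher in aggregate. Whether to stratify depends on how week-4 weight band relates to the diet.
Week-4 weight band lies on the pathway diet → week-4 weight band → outcome, so adjusting for it blocks the indirect effect. For the total causal effect of diet, use the unadjusted pooled rates.
So P(outcome | do(Diet R)) is just the pooled rate for Diet R: 554/1200 = 0.462.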